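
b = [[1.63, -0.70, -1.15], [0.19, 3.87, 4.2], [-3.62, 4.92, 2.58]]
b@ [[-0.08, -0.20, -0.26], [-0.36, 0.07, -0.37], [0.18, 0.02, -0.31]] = [[-0.09,  -0.40,  0.19], [-0.65,  0.32,  -2.78], [-1.02,  1.12,  -1.68]]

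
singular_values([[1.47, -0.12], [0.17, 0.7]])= [1.48, 0.71]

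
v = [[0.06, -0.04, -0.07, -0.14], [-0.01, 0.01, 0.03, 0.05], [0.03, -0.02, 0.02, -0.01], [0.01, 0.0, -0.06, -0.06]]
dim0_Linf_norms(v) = [0.06, 0.04, 0.07, 0.14]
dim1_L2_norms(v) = [0.17, 0.06, 0.04, 0.09]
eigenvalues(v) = [(0.05+0j), (-0.01+0.03j), (-0.01-0.03j), 0j]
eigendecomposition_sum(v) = [[0.03-0.00j,-0.03+0.00j,0.00+0.00j,-0.05+0.00j], [-0.00+0.00j,0j,-0.00-0.00j,0.00-0.00j], [(0.03-0j),-0.03+0.00j,0.00+0.00j,-0.05+0.00j], [-0.01+0.00j,(0.01+0j),(-0-0j),(0.02-0j)]] + [[0.02+0.01j,(-0.01+0j),-0.04-0.01j,(-0.05-0j)], [(-0-0.01j),0j,0.02+0.02j,(0.02+0.02j)], [(-0-0.01j),0j,0.01+0.03j,0.02+0.03j], [(0.01+0.01j),(-0.01+0j),(-0.03-0.02j),-0.04-0.01j]] + [[0.02-0.01j, (-0.01-0j), -0.04+0.01j, (-0.05+0j)], [-0.00+0.01j, -0j, (0.02-0.02j), 0.02-0.02j], [-0.00+0.01j, 0.00-0.00j, 0.01-0.03j, (0.02-0.03j)], [0.01-0.01j, -0.01-0.00j, (-0.03+0.02j), -0.04+0.01j]] + [[0.00-0.00j,  0.00+0.00j,  -0.00+0.00j,  -0.00+0.00j],[-0j,  0j,  -0.00+0.00j,  (-0+0j)],[-0j,  0.00+0.00j,  -0.00+0.00j,  -0.00+0.00j],[-0.00+0.00j,  -0.00-0.00j,  0.00-0.00j,  0.00-0.00j]]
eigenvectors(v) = [[(-0.65+0j), -0.60+0.00j, (-0.6-0j), -0.19+0.00j],  [(0.03+0j), (0.32+0.19j), 0.32-0.19j, (-0.83+0j)],  [-0.69+0.00j, 0.28+0.34j, (0.28-0.34j), -0.39+0.00j],  [(0.31+0j), (-0.54-0.1j), (-0.54+0.1j), (0.35+0j)]]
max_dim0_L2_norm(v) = 0.16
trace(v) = 0.03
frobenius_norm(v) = 0.21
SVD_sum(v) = [[0.05, -0.03, -0.08, -0.14],[-0.02, 0.01, 0.03, 0.05],[0.00, -0.0, -0.01, -0.01],[0.02, -0.02, -0.04, -0.06]] + [[0.01, -0.01, 0.01, -0.0], [0.00, -0.0, 0.00, -0.00], [0.02, -0.02, 0.03, -0.00], [-0.02, 0.01, -0.02, 0.00]] + [[-0.0,  -0.0,  0.00,  -0.0], [0.0,  0.00,  -0.0,  0.0], [0.0,  0.0,  -0.00,  0.00], [0.0,  0.00,  -0.0,  0.0]] + [[0.00, 0.00, 0.00, -0.0], [0.0, 0.00, 0.00, -0.00], [-0.0, -0.00, -0.00, 0.00], [-0.0, -0.0, -0.0, 0.0]]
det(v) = 0.00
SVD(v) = [[-0.86, -0.26, -0.11, -0.42], [0.3, -0.13, 0.64, -0.70], [-0.06, -0.76, 0.42, 0.5], [-0.40, 0.58, 0.64, 0.30]] @ diag([0.19867299388265414, 0.05344387653416717, 0.00852547535254118, 0.0003314101941414355]) @ [[-0.31, 0.20, 0.46, 0.81], [-0.59, 0.46, -0.67, 0.05], [0.73, 0.26, -0.43, 0.46], [-0.16, -0.83, -0.39, 0.36]]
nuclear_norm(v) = 0.26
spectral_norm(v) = 0.20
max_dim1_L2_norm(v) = 0.17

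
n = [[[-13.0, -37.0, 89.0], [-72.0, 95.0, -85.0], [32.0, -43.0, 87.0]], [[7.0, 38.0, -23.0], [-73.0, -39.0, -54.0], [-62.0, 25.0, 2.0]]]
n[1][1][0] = -73.0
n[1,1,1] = -39.0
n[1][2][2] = 2.0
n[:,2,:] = [[32.0, -43.0, 87.0], [-62.0, 25.0, 2.0]]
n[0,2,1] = -43.0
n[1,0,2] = -23.0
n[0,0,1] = -37.0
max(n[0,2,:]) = 87.0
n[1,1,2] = -54.0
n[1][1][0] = -73.0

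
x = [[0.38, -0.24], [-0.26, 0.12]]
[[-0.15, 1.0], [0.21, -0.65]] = x @ [[-1.95, 2.21], [-2.45, -0.65]]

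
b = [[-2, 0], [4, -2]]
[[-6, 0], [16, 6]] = b @ [[3, 0], [-2, -3]]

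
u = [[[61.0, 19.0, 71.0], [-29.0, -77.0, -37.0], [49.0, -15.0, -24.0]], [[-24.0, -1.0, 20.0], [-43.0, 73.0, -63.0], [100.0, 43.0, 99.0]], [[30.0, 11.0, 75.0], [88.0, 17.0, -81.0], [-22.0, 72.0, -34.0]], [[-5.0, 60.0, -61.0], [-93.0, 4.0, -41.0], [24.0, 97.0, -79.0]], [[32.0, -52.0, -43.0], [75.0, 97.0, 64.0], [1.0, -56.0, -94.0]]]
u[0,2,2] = -24.0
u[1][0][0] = -24.0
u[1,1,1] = 73.0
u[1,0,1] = -1.0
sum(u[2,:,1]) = 100.0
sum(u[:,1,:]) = -46.0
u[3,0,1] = 60.0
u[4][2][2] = -94.0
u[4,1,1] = 97.0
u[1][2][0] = 100.0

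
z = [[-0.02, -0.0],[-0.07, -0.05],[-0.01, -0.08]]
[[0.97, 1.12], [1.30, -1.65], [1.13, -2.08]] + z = [[0.95, 1.12], [1.23, -1.7], [1.12, -2.16]]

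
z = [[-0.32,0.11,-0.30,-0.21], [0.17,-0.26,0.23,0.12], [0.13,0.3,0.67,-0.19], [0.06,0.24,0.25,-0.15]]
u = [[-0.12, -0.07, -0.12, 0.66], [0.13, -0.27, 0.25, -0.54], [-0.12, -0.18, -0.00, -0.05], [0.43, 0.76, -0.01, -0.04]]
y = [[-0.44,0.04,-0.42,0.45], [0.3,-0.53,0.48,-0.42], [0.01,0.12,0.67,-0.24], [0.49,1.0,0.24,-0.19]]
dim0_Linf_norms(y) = [0.49, 1.0, 0.67, 0.45]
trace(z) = -0.06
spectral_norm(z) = 0.89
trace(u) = -0.43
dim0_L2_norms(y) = [0.72, 1.14, 0.96, 0.69]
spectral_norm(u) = 0.93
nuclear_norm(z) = 1.65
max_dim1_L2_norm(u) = 0.87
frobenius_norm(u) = 1.31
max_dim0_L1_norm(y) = 1.81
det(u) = 0.00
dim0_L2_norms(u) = [0.48, 0.83, 0.28, 0.86]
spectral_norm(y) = 1.32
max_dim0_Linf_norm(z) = 0.67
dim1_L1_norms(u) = [0.97, 1.19, 0.35, 1.24]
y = u + z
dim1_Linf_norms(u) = [0.66, 0.54, 0.18, 0.76]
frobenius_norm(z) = 1.07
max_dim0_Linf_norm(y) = 1.0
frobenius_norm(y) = 1.79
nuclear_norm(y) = 2.92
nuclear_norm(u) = 2.02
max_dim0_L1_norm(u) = 1.29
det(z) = -0.00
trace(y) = -0.49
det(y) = 0.02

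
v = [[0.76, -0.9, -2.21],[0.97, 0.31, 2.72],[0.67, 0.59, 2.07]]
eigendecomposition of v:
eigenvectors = [[(0.82+0j), 0.82-0.00j, -0.20+0.00j], [-0.23-0.35j, (-0.23+0.35j), -0.94+0.00j], [(-0.27-0.28j), (-0.27+0.28j), 0.29+0.00j]]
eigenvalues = [(1.73+1.14j), (1.73-1.14j), (-0.32+0j)]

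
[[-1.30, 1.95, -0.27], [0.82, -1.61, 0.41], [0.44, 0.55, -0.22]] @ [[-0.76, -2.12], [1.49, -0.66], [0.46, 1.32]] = [[3.77, 1.11], [-2.83, -0.13], [0.38, -1.59]]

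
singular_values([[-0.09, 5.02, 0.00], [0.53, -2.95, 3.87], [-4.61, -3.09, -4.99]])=[7.94, 6.27, 1.58]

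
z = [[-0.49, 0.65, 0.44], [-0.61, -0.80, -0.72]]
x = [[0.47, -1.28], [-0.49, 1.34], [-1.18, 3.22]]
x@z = [[0.55, 1.33, 1.13],[-0.58, -1.39, -1.18],[-1.39, -3.34, -2.84]]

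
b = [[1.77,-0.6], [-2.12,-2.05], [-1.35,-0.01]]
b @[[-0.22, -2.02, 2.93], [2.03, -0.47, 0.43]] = [[-1.61, -3.29, 4.93],[-3.7, 5.25, -7.09],[0.28, 2.73, -3.96]]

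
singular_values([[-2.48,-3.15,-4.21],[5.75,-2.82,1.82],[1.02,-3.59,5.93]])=[9.08, 5.02, 4.42]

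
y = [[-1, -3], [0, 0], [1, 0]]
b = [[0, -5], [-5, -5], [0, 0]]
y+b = [[-1, -8], [-5, -5], [1, 0]]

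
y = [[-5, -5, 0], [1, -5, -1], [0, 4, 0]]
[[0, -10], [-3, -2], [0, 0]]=y @ [[0, 2], [0, 0], [3, 4]]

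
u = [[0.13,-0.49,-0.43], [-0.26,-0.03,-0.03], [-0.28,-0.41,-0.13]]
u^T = [[0.13, -0.26, -0.28], [-0.49, -0.03, -0.41], [-0.43, -0.03, -0.13]]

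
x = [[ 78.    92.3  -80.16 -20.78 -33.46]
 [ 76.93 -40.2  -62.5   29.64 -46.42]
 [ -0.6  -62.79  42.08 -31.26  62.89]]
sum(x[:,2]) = -100.58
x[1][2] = -62.5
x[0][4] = -33.46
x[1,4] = -46.42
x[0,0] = 78.0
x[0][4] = -33.46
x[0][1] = 92.3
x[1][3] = 29.64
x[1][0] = 76.93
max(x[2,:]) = 62.89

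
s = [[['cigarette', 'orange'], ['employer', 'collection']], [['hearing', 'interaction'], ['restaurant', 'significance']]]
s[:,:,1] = [['orange', 'collection'], ['interaction', 'significance']]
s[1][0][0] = 'hearing'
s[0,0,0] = 'cigarette'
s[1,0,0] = 'hearing'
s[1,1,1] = 'significance'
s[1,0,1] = 'interaction'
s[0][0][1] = 'orange'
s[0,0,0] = 'cigarette'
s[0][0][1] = 'orange'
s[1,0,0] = 'hearing'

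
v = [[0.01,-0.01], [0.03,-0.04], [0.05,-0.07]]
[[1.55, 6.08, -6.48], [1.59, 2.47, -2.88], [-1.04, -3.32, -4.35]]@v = [[-0.13, 0.19], [-0.05, 0.09], [-0.33, 0.45]]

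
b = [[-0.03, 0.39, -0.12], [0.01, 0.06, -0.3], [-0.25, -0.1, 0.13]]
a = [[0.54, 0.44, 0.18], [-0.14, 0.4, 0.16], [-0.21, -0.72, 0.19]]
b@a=[[-0.05, 0.23, 0.03],[0.06, 0.24, -0.05],[-0.15, -0.24, -0.04]]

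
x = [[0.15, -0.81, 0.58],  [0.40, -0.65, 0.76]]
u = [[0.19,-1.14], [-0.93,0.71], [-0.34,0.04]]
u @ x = [[-0.43, 0.59, -0.76], [0.14, 0.29, 0.0], [-0.04, 0.25, -0.17]]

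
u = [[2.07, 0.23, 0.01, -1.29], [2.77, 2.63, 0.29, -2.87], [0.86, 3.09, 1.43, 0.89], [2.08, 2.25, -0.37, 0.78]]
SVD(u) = [[-0.3,0.41,-0.33,-0.8], [-0.73,0.45,0.34,0.37], [-0.43,-0.71,0.42,-0.37], [-0.43,-0.36,-0.77,0.3]] @ diag([6.120850425361434, 3.391143947607888, 1.6408386043359335, 0.7174130410551894]) @ [[-0.64, -0.70, -0.11, 0.29],[0.22, -0.50, -0.22, -0.81],[-0.59, 0.25, 0.60, -0.48],[-0.44, 0.44, -0.76, -0.19]]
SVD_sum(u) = [[1.20, 1.31, 0.2, -0.54], [2.88, 3.15, 0.49, -1.31], [1.68, 1.83, 0.28, -0.76], [1.70, 1.85, 0.29, -0.77]] + [[0.30, -0.69, -0.30, -1.11], [0.34, -0.77, -0.34, -1.25], [-0.53, 1.2, 0.52, 1.93], [-0.27, 0.61, 0.27, 0.99]] + [[0.32,-0.13,-0.33,0.26], [-0.33,0.14,0.34,-0.27], [-0.41,0.17,0.42,-0.33], [0.74,-0.31,-0.76,0.6]] + [[0.25, -0.25, 0.43, 0.11], [-0.12, 0.12, -0.2, -0.05], [0.12, -0.12, 0.2, 0.05], [-0.09, 0.10, -0.16, -0.04]]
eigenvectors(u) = [[(-0.1+0.2j), -0.10-0.20j, 0.54+0.00j, (0.07+0j)], [(-0+0.46j), (-0-0.46j), -0.35+0.00j, (-0.26+0j)], [0.69+0.00j, (0.69-0j), 0.66+0.00j, (-0.96+0j)], [(0.41+0.33j), 0.41-0.33j, 0.39+0.00j, -0.06+0.00j]]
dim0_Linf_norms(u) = [2.77, 3.09, 1.43, 2.87]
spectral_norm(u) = 6.12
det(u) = 24.43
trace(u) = 6.91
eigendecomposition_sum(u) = [[(0.72+0.17j), (0.32+0.44j), (0.01-0.13j), -0.73+0.39j],[(1.48-0.33j), 0.97+0.53j, -0.09-0.26j, -1.01+1.37j],[(-0.51-2.22j), (0.78-1.47j), -0.39+0.15j, (2.09+1.51j)],[(0.75-1.55j), (1.16-0.5j), -0.30-0.10j, 0.52+1.88j]] + [[0.72-0.17j,(0.32-0.44j),(0.01+0.13j),-0.73-0.39j], [1.48+0.33j,(0.97-0.53j),-0.09+0.26j,-1.01-1.37j], [(-0.51+2.22j),0.78+1.47j,-0.39-0.15j,(2.09-1.51j)], [(0.75+1.55j),1.16+0.50j,-0.30+0.10j,(0.52-1.88j)]] + [[(0.71+0j), (-0.27-0j), (0.13+0j), (-0.05-0j)],  [-0.46-0.00j, 0.18+0.00j, (-0.08-0j), 0.03+0.00j],  [0.86+0.00j, -0.33-0.00j, 0.16+0.00j, (-0.06-0j)],  [(0.51+0j), -0.20-0.00j, 0.09+0.00j, (-0.04-0j)]] + [[(-0.07-0j), (-0.13-0j), (-0.14-0j), (0.22+0j)], [0.28+0.00j, (0.51+0j), 0.56+0.00j, (-0.88-0j)], [(1.02+0j), 1.86+0.00j, 2.06+0.00j, (-3.22-0j)], [0.07+0.00j, 0.13+0.00j, (0.14+0j), (-0.22-0j)]]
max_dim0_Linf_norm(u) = 3.09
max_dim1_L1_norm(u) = 8.56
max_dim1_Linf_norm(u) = 3.09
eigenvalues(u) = [(1.81+2.72j), (1.81-2.72j), (1.01+0j), (2.28+0j)]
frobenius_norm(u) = 7.22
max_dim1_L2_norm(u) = 4.79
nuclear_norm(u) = 11.87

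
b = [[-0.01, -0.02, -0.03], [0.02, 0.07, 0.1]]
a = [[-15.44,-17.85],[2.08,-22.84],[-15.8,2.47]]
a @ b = [[-0.20, -0.94, -1.32], [-0.48, -1.64, -2.35], [0.21, 0.49, 0.72]]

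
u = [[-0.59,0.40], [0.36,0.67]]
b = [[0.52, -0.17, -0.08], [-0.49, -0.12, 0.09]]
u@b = [[-0.5, 0.05, 0.08], [-0.14, -0.14, 0.03]]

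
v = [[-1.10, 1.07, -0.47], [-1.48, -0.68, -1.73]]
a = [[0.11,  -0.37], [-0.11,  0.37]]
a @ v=[[0.43, 0.37, 0.59], [-0.43, -0.37, -0.59]]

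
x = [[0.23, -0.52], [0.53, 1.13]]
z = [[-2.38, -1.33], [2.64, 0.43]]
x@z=[[-1.92, -0.53], [1.72, -0.22]]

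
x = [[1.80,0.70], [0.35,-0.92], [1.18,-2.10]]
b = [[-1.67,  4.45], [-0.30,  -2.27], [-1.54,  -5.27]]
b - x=[[-3.47, 3.75], [-0.65, -1.35], [-2.72, -3.17]]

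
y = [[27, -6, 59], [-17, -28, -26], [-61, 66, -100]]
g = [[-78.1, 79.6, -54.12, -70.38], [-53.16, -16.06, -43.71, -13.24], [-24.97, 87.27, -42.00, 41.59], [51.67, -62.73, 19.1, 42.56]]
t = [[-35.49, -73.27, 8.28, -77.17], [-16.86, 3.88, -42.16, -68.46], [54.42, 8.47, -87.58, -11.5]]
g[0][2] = -54.12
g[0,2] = -54.12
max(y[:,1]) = 66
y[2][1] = 66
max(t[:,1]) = 8.47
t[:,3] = [-77.17, -68.46, -11.5]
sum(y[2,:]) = -95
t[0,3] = -77.17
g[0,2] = -54.12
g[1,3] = -13.24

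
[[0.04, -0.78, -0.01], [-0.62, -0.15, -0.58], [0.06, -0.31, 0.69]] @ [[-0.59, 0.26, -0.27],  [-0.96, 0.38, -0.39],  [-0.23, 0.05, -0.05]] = [[0.73, -0.29, 0.29],  [0.64, -0.25, 0.25],  [0.10, -0.07, 0.07]]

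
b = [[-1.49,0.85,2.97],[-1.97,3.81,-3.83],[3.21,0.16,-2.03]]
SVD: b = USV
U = [[0.31, 0.57, 0.76], [-0.92, 0.39, 0.08], [-0.25, -0.72, 0.64]]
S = [5.95, 4.66, 1.46]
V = [[0.09, -0.55, 0.83], [-0.85, 0.4, 0.35], [0.53, 0.73, 0.43]]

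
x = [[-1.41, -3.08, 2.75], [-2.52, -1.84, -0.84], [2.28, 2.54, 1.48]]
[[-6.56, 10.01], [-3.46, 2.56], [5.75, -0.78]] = x @ [[-0.73, -1.63], [2.74, -0.29], [0.31, 2.48]]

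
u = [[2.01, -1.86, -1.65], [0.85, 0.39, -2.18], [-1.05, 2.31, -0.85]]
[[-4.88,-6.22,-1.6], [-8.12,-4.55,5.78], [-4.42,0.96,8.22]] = u @[[-0.89, 3.22, 1.98],[-1.15, 3.33, 4.03],[3.17, 3.94, -1.16]]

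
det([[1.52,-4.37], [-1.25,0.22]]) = -5.128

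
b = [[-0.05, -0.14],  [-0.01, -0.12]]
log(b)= [[-3.17+3.14j, (1.91+0j)], [0.14-0.00j, (-2.21+3.14j)]]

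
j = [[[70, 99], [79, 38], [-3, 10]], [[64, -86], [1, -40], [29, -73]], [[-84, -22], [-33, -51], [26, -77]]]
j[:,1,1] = [38, -40, -51]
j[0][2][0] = -3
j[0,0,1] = 99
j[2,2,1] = -77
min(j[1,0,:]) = -86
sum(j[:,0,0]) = 50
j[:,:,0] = [[70, 79, -3], [64, 1, 29], [-84, -33, 26]]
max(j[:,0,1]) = 99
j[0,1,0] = 79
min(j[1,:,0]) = 1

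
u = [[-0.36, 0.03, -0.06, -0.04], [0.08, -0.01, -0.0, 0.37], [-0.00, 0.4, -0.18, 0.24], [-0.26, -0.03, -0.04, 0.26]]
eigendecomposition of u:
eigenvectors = [[0.77, -0.08, 0.10, 0.18], [-0.41, 0.53, -0.46, -0.23], [0.39, 0.81, -0.87, -0.96], [0.3, 0.25, -0.11, 0.01]]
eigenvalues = [-0.42, 0.16, 0.06, -0.09]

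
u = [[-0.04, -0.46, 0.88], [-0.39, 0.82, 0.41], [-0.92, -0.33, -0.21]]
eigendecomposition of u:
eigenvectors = [[-0.01+0.65j, (-0.01-0.65j), (0.38+0j)], [(0.02+0.27j), 0.02-0.27j, -0.92+0.00j], [-0.71+0.00j, -0.71-0.00j, (-0.04+0j)]]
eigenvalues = [(-0.21+0.97j), (-0.21-0.97j), (1+0j)]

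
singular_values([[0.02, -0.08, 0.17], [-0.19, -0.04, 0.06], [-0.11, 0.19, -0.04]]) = [0.26, 0.22, 0.1]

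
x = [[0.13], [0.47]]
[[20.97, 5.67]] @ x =[[5.39]]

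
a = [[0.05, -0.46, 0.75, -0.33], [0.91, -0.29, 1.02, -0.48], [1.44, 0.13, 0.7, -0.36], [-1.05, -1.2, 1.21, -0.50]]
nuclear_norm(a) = 4.48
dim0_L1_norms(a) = [3.45, 2.08, 3.68, 1.67]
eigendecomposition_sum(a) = [[0.41, -0.00, 0.26, -0.13],  [1.13, -0.00, 0.72, -0.35],  [1.33, -0.0, 0.84, -0.42],  [-0.1, 0.00, -0.06, 0.03]] + [[-0.36,-0.46,0.49,-0.2],[-0.23,-0.29,0.3,-0.13],[0.10,0.13,-0.14,0.06],[-0.95,-1.21,1.28,-0.53]] + [[-0.00, 0.00, -0.0, -0.00], [0.0, -0.0, 0.0, 0.0], [0.00, -0.00, 0.0, 0.0], [-0.00, 0.0, -0.00, -0.00]] + [[-0.0, -0.0, 0.00, 0.00],[0.00, 0.00, -0.0, -0.0],[0.0, 0.0, -0.00, -0.00],[0.0, 0.01, -0.01, -0.00]]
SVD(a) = [[-0.4, -0.03, 0.7, 0.6], [-0.52, 0.39, 0.31, -0.69], [-0.34, 0.68, -0.51, 0.40], [-0.67, -0.62, -0.40, -0.02]] @ diag([2.353593203307504, 2.1203263594365613, 0.0036284393967146245, 0.001413241227959048]) @ [[-0.12, 0.47, -0.8, 0.36], [0.93, 0.35, 0.04, -0.05], [0.04, -0.01, 0.4, 0.92], [-0.33, 0.81, 0.45, -0.17]]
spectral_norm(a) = 2.35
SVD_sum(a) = [[0.11, -0.44, 0.75, -0.34], [0.15, -0.57, 0.99, -0.44], [0.09, -0.37, 0.64, -0.29], [0.19, -0.74, 1.27, -0.57]] + [[-0.06,-0.02,-0.0,0.0], [0.76,0.29,0.03,-0.04], [1.35,0.50,0.06,-0.07], [-1.24,-0.46,-0.06,0.07]] + [[0.00, -0.0, 0.00, 0.0], [0.00, -0.0, 0.00, 0.00], [-0.00, 0.0, -0.00, -0.0], [-0.00, 0.00, -0.00, -0.00]] + [[-0.00,0.0,0.0,-0.0],  [0.0,-0.00,-0.0,0.0],  [-0.0,0.0,0.00,-0.00],  [0.0,-0.0,-0.00,0.0]]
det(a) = -0.00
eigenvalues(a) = [1.29, -1.32, -0.0, -0.01]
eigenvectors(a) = [[0.23, 0.35, 0.32, -0.12], [0.63, 0.22, -0.80, 0.36], [0.74, -0.1, -0.50, 0.56], [-0.06, 0.91, 0.02, 0.74]]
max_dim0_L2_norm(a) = 2.0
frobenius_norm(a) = 3.17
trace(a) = -0.04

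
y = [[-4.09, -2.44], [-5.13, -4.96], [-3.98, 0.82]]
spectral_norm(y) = 8.95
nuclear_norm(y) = 12.12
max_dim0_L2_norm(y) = 7.67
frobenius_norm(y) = 9.49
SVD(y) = [[-0.53, 0.07], [-0.78, -0.42], [-0.32, 0.91]] @ diag([8.947873226065266, 3.169947117897137]) @ [[0.84, 0.55], [-0.55, 0.84]]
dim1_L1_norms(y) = [6.53, 10.09, 4.8]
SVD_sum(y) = [[-3.97, -2.62], [-5.86, -3.86], [-2.40, -1.58]] + [[-0.12, 0.18], [0.73, -1.10], [-1.58, 2.40]]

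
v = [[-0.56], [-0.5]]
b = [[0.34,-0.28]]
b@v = [[-0.05]]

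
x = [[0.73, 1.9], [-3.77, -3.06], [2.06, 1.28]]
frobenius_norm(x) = 5.80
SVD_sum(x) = [[1.36, 1.18], [-3.66, -3.18], [1.81, 1.57]] + [[-0.63, 0.72], [-0.11, 0.12], [0.25, -0.29]]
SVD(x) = [[-0.32, -0.92], [0.85, -0.16], [-0.42, 0.37]] @ diag([5.702094301791198, 1.0428425449128749]) @ [[-0.75, -0.66],  [0.66, -0.75]]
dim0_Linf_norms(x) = [3.77, 3.06]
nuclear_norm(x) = 6.74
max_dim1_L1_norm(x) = 6.83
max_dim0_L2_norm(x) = 4.36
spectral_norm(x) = 5.70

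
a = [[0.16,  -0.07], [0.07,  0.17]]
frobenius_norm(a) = 0.25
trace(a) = 0.33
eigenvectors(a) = [[(0.05-0.71j), 0.05+0.71j],  [(-0.71+0j), (-0.71-0j)]]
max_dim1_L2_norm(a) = 0.18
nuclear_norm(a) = 0.36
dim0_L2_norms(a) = [0.17, 0.18]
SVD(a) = [[-0.2,0.98], [0.98,0.20]] @ diag([0.1842344832893492, 0.1742344832893492]) @ [[0.20,0.98], [0.98,-0.2]]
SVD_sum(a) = [[-0.01, -0.04], [0.04, 0.18]] + [[0.17, -0.03], [0.03, -0.01]]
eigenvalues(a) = [(0.16+0.07j), (0.16-0.07j)]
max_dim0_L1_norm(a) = 0.24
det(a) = 0.03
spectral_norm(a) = 0.18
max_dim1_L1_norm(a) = 0.24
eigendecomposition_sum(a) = [[0.08+0.04j, (-0.04+0.08j)],[(0.04-0.08j), 0.08+0.03j]] + [[0.08-0.04j,  -0.04-0.08j],[(0.04+0.08j),  (0.08-0.03j)]]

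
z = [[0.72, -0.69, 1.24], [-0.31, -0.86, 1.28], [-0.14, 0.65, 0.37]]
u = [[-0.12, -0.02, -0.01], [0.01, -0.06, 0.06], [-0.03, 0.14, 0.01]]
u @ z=[[-0.08, 0.09, -0.18], [0.02, 0.08, -0.04], [-0.07, -0.09, 0.15]]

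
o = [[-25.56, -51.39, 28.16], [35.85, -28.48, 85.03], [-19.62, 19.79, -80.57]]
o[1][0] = 35.85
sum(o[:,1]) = -60.080000000000005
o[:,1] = [-51.39, -28.48, 19.79]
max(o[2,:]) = 19.79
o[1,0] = 35.85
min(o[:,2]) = -80.57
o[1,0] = 35.85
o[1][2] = 85.03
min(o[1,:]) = -28.48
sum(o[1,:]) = 92.4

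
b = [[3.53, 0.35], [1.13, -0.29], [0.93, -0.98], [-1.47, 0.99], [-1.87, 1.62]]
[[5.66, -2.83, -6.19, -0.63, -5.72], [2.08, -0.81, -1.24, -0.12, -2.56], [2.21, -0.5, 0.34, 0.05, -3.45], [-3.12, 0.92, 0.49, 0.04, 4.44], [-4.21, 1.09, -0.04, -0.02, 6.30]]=b @ [[1.67, -0.78, -1.57, -0.16, -1.8], [-0.67, -0.23, -1.84, -0.2, 1.81]]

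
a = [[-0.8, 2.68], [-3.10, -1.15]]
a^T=[[-0.80, -3.1], [2.68, -1.15]]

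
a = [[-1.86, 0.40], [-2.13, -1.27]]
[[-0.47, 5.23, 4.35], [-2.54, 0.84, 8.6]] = a @ [[0.50, -2.17, -2.79], [1.16, 2.98, -2.09]]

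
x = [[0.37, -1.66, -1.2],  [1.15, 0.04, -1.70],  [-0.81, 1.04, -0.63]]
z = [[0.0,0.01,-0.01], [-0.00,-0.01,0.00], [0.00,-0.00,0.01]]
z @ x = [[0.02, -0.01, -0.01], [-0.01, -0.00, 0.02], [-0.01, 0.01, -0.01]]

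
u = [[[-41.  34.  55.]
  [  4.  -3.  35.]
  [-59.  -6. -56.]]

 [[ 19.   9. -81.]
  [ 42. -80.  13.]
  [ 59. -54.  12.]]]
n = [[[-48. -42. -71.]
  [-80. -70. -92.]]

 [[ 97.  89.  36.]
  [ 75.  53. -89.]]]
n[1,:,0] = [97.0, 75.0]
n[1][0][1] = 89.0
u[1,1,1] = -80.0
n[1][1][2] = -89.0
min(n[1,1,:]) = -89.0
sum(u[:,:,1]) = -100.0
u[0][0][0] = -41.0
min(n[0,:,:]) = -92.0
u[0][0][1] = 34.0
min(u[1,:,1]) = -80.0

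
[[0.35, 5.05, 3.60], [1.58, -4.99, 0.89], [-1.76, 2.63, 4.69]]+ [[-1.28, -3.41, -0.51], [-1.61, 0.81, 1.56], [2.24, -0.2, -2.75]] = [[-0.93, 1.64, 3.09], [-0.03, -4.18, 2.45], [0.48, 2.43, 1.94]]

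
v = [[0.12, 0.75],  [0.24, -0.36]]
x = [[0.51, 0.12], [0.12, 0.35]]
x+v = [[0.63, 0.87], [0.36, -0.01]]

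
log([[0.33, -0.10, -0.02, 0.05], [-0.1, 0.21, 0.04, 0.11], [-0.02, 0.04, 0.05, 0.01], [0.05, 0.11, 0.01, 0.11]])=[[-1.36, -0.77, 0.0, 0.76], [-0.77, -2.45, 0.5, 1.54], [0.0, 0.5, -3.15, -0.19], [0.76, 1.54, -0.19, -3.39]]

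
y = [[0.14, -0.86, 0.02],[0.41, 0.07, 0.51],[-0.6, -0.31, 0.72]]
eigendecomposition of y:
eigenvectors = [[-0.66+0.00j,-0.66-0.00j,-0.39+0.00j],[(-0.09+0.6j),-0.09-0.60j,(0.35+0j)],[-0.40-0.19j,(-0.4+0.19j),0.85+0.00j]]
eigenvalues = [(0.03+0.79j), (0.03-0.79j), (0.87+0j)]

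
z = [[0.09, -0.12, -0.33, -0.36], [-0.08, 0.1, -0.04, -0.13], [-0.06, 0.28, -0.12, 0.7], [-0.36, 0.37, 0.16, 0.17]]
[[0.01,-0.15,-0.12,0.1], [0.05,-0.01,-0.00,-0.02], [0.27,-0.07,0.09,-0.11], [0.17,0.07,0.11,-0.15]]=z @ [[-0.06,0.08,-0.02,0.03], [0.51,0.08,0.15,-0.28], [-0.35,0.48,0.20,-0.13], [0.12,-0.04,0.10,-0.06]]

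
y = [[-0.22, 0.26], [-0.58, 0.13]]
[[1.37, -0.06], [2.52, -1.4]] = y @ [[-3.91,2.91],[1.95,2.22]]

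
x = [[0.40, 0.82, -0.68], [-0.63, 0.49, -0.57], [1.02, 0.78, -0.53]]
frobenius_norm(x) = 2.05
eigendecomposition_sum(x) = [[0.20+0.48j, 0.41-0.02j, (-0.34+0.11j)], [-0.32+0.44j, (0.25+0.35j), -0.28-0.24j], [0.51+0.35j, (0.39-0.29j), (-0.26+0.33j)]] + [[0.20-0.48j, 0.41+0.02j, -0.34-0.11j], [-0.32-0.44j, (0.25-0.35j), -0.28+0.24j], [0.51-0.35j, 0.39+0.29j, -0.26-0.33j]] + [[(-0-0j), 0.00-0.00j, 0j], [0j, -0.00+0.00j, (-0-0j)], [0j, -0.00+0.00j, -0.00-0.00j]]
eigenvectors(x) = [[-0.45-0.29j, -0.45+0.29j, (-0.14+0j)],[0.01-0.56j, (0.01+0.56j), 0.67+0.00j],[-0.63+0.00j, (-0.63-0j), (0.73+0j)]]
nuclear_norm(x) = 2.80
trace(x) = 0.36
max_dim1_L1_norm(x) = 2.33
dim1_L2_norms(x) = [1.14, 0.98, 1.39]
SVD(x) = [[-0.63, -0.20, -0.75], [-0.17, -0.9, 0.39], [-0.75, 0.38, 0.54]] @ diag([1.766345233860726, 1.0326773599252195, 0.001408941225472385]) @ [[-0.52, -0.67, 0.53], [0.84, -0.31, 0.44], [0.14, -0.67, -0.73]]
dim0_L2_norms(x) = [1.26, 1.23, 1.03]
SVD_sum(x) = [[0.58, 0.75, -0.59], [0.16, 0.21, -0.16], [0.69, 0.9, -0.7]] + [[-0.18, 0.06, -0.09], [-0.79, 0.29, -0.41], [0.33, -0.12, 0.17]] + [[-0.0, 0.0, 0.00], [0.00, -0.0, -0.00], [0.00, -0.00, -0.00]]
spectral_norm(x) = 1.77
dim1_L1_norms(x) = [1.9, 1.69, 2.33]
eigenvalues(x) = [(0.18+1.16j), (0.18-1.16j), (-0+0j)]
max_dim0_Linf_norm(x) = 1.02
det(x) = -0.00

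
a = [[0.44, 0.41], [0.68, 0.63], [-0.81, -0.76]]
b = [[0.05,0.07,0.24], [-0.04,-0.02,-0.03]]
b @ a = [[-0.12, -0.12],  [-0.01, -0.01]]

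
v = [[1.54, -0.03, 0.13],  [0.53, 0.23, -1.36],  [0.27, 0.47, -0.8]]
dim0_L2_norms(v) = [1.65, 0.52, 1.58]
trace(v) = 0.97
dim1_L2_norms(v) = [1.55, 1.48, 0.97]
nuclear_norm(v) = 3.54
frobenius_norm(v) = 2.35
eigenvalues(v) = [(1.55+0j), (-0.29+0.62j), (-0.29-0.62j)]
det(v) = 0.72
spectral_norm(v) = 1.87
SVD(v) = [[-0.54,0.84,0.04], [-0.72,-0.43,-0.54], [-0.44,-0.32,0.84]] @ diag([1.8651306174264974, 1.3966841345868812, 0.27777906352269666]) @ [[-0.71,  -0.19,  0.68],  [0.7,  -0.2,  0.68],  [0.0,  0.96,  0.28]]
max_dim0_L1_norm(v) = 2.34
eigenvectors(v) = [[-0.96+0.00j, (-0.02+0.02j), -0.02-0.02j], [(-0.23+0j), 0.86+0.00j, 0.86-0.00j], [-0.16+0.00j, 0.33-0.38j, (0.33+0.38j)]]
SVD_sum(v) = [[0.71, 0.19, -0.68], [0.95, 0.26, -0.91], [0.59, 0.16, -0.56]] + [[0.83, -0.23, 0.80],[-0.42, 0.12, -0.41],[-0.32, 0.09, -0.31]] + [[0.0, 0.01, 0.0], [-0.00, -0.15, -0.04], [0.0, 0.22, 0.06]]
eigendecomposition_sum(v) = [[1.54-0.00j, (-0+0j), 0.09+0.00j], [(0.36-0j), -0.00+0.00j, (0.02+0j)], [0.25-0.00j, -0.00+0.00j, (0.01+0j)]] + [[-0.00+0.00j, -0.01-0.01j, (0.02-0.01j)], [0.08-0.05j, 0.12+0.43j, (-0.69-0.33j)], [(0.01-0.06j), 0.24+0.11j, (-0.41+0.18j)]] + [[-0.00-0.00j, (-0.01+0.01j), 0.02+0.01j], [0.08+0.05j, (0.12-0.43j), (-0.69+0.33j)], [(0.01+0.06j), 0.24-0.11j, -0.41-0.18j]]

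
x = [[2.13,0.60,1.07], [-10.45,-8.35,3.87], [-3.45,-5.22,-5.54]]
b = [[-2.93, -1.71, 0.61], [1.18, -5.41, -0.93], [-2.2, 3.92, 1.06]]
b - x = [[-5.06, -2.31, -0.46], [11.63, 2.94, -4.8], [1.25, 9.14, 6.6]]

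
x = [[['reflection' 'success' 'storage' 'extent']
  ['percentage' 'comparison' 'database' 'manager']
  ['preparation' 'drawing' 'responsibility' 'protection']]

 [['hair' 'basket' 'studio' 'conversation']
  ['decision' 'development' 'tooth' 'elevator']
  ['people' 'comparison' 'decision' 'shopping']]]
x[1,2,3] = 'shopping'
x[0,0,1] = 'success'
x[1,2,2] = 'decision'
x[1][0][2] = 'studio'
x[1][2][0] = 'people'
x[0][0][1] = 'success'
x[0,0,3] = 'extent'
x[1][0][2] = 'studio'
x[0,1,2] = 'database'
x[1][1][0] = 'decision'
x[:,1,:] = [['percentage', 'comparison', 'database', 'manager'], ['decision', 'development', 'tooth', 'elevator']]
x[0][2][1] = 'drawing'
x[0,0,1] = 'success'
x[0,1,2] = 'database'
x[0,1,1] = 'comparison'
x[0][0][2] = 'storage'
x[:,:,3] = [['extent', 'manager', 'protection'], ['conversation', 'elevator', 'shopping']]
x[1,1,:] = ['decision', 'development', 'tooth', 'elevator']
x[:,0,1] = ['success', 'basket']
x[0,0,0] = 'reflection'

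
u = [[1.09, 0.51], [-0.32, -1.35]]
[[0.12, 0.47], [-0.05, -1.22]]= u @ [[0.11, 0.01],[0.01, 0.90]]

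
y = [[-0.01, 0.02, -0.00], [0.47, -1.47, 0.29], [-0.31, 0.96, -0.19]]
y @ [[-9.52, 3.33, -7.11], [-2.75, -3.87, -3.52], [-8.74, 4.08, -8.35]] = [[0.04, -0.11, 0.0],[-2.97, 8.44, -0.59],[1.97, -5.52, 0.41]]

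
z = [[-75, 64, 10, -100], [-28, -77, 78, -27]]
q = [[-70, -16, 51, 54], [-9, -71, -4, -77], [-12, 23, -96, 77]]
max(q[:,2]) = 51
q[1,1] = -71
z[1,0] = -28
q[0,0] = -70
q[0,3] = 54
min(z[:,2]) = 10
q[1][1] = -71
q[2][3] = 77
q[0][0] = -70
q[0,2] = 51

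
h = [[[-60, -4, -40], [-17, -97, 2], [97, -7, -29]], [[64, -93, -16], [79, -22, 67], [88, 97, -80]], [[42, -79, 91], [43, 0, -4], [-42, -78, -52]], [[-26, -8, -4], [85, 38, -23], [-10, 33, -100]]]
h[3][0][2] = -4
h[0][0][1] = -4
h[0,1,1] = -97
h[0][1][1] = -97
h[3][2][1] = 33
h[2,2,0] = -42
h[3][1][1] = 38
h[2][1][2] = -4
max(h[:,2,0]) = 97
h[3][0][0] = -26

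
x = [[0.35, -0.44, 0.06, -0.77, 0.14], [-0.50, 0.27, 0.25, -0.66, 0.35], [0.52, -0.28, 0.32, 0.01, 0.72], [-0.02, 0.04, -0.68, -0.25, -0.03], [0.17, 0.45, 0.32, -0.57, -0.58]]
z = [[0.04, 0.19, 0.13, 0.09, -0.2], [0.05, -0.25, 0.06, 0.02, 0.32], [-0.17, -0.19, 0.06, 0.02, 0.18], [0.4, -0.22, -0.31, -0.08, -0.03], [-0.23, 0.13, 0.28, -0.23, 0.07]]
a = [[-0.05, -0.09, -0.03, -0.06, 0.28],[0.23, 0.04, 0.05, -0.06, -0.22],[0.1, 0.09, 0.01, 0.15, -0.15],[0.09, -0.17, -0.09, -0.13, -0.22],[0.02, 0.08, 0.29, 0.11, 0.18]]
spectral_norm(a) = 0.54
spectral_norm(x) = 1.22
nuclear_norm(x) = 4.39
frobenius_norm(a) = 0.72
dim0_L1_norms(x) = [1.56, 1.48, 1.63, 2.26, 1.82]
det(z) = 0.00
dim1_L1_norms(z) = [0.65, 0.7, 0.62, 1.04, 0.94]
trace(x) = 0.11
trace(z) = -0.16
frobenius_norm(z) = 0.95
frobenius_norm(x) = 2.09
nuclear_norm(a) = 1.34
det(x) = -0.33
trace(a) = 0.05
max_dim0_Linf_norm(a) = 0.29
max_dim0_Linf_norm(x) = 0.77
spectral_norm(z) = 0.69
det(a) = -0.00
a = z @ x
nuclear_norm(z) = 1.75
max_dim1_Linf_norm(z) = 0.4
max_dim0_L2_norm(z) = 0.5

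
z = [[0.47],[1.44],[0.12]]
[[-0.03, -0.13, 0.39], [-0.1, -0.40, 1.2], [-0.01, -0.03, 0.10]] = z @ [[-0.07,  -0.28,  0.83]]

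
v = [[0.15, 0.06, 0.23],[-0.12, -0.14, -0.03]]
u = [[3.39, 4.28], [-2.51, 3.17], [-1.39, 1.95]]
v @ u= [[0.04,1.28], [-0.01,-1.02]]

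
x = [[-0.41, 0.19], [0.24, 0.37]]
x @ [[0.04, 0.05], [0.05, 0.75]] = [[-0.01, 0.12], [0.03, 0.29]]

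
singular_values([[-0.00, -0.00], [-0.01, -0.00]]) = [0.01, -0.0]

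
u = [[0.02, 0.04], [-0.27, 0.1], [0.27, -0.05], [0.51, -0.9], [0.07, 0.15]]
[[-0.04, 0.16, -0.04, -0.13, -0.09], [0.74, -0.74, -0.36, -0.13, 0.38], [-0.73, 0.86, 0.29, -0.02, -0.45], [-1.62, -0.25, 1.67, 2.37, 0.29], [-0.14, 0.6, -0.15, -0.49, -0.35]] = u @ [[-2.63, 3.60, 0.83, -0.62, -1.92], [0.31, 2.32, -1.38, -2.99, -1.41]]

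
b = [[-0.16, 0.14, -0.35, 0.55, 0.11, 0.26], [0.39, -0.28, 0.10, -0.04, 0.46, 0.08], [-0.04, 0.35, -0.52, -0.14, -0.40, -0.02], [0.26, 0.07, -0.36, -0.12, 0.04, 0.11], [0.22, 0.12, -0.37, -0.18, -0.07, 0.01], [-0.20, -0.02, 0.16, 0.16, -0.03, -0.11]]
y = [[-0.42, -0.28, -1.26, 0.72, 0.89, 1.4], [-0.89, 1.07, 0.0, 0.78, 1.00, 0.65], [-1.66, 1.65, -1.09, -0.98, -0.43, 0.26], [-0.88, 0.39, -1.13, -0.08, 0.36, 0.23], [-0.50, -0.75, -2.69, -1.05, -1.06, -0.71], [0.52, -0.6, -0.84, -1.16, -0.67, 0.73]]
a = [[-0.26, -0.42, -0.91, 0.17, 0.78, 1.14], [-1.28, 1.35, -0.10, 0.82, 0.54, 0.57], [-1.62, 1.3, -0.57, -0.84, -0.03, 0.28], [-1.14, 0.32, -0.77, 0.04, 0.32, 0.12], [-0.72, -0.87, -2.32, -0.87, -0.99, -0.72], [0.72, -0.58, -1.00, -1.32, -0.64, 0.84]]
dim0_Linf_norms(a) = [1.62, 1.35, 2.32, 1.32, 0.99, 1.14]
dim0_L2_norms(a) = [2.58, 2.21, 2.85, 1.98, 1.55, 1.72]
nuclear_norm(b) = 2.61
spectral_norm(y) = 4.03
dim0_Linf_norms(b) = [0.39, 0.35, 0.52, 0.55, 0.46, 0.26]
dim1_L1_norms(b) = [1.57, 1.35, 1.47, 0.96, 0.97, 0.68]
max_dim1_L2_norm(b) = 0.76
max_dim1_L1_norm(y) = 6.76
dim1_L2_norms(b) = [0.74, 0.68, 0.76, 0.48, 0.49, 0.32]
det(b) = 0.00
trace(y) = -0.85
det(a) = 0.01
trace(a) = 0.41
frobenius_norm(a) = 5.38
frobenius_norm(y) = 5.81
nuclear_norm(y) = 11.23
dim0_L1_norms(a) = [5.74, 4.84, 5.67, 4.06, 3.3, 3.67]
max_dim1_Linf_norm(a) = 2.32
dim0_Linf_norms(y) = [1.66, 1.65, 2.69, 1.16, 1.06, 1.4]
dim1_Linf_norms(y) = [1.4, 1.07, 1.66, 1.13, 2.69, 1.16]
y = b + a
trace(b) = -1.26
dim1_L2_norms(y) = [2.26, 1.99, 2.81, 1.55, 3.28, 1.91]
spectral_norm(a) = 3.50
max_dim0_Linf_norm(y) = 2.69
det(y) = -0.87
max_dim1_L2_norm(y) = 3.28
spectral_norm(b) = 1.02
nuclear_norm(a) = 10.63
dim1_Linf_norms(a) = [1.14, 1.35, 1.62, 1.14, 2.32, 1.32]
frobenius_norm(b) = 1.47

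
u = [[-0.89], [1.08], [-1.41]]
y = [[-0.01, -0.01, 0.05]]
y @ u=[[-0.07]]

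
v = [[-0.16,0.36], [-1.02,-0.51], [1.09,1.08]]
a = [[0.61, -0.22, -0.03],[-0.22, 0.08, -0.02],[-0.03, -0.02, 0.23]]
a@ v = [[0.09, 0.3], [-0.07, -0.14], [0.28, 0.25]]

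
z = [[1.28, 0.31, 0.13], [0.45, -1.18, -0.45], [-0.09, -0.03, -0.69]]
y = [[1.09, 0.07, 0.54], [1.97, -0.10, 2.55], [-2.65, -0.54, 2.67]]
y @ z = [[1.38, 0.24, -0.26], [2.25, 0.65, -1.46], [-3.88, -0.26, -1.94]]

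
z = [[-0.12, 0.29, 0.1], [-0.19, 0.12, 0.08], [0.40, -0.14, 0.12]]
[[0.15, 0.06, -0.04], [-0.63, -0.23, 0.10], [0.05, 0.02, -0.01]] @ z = [[-0.05, 0.06, 0.01], [0.16, -0.22, -0.07], [-0.01, 0.02, 0.01]]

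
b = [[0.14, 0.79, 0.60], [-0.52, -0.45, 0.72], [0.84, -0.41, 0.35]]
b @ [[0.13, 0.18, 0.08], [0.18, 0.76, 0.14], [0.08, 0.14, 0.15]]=[[0.21, 0.71, 0.21], [-0.09, -0.33, 0.0], [0.06, -0.11, 0.06]]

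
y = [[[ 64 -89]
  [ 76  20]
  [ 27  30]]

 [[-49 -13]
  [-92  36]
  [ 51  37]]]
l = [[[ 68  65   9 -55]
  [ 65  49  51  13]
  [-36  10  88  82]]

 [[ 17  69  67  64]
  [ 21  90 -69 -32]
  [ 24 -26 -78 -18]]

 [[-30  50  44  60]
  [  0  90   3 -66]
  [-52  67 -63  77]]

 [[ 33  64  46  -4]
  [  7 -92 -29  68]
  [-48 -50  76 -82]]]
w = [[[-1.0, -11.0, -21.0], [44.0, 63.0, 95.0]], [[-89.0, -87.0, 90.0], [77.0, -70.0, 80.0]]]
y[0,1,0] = 76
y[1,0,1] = -13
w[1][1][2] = 80.0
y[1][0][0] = -49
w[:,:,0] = [[-1.0, 44.0], [-89.0, 77.0]]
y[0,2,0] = 27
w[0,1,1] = 63.0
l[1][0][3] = 64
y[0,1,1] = 20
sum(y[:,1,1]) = 56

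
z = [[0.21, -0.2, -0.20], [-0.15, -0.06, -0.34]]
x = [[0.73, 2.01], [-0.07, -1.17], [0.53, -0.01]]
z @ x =[[0.06, 0.66], [-0.29, -0.23]]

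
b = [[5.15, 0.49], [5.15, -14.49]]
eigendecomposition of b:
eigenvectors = [[0.97,-0.02], [0.25,1.00]]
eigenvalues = [5.28, -14.62]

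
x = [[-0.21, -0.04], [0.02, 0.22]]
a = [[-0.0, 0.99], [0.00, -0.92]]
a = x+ [[0.21, 1.03], [-0.02, -1.14]]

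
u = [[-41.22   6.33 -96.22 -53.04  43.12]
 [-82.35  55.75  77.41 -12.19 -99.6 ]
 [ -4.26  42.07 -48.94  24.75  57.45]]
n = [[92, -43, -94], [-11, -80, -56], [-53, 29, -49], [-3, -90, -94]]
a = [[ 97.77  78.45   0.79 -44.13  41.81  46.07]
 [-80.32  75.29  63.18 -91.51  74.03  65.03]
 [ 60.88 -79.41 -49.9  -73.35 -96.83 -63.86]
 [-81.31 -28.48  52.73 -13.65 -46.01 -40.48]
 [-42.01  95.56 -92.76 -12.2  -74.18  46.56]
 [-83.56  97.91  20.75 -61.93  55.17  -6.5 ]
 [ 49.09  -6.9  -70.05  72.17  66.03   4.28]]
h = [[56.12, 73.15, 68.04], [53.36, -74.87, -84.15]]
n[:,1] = [-43, -80, 29, -90]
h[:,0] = [56.12, 53.36]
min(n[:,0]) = -53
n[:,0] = [92, -11, -53, -3]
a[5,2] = 20.75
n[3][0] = -3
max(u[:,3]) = 24.75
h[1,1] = -74.87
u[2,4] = 57.45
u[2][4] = 57.45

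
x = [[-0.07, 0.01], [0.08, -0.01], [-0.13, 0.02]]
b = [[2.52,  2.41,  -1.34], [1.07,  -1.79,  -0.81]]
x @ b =[[-0.17,  -0.19,  0.09], [0.19,  0.21,  -0.10], [-0.31,  -0.35,  0.16]]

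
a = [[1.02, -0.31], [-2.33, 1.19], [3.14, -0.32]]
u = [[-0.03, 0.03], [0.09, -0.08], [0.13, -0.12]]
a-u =[[1.05, -0.34], [-2.42, 1.27], [3.01, -0.20]]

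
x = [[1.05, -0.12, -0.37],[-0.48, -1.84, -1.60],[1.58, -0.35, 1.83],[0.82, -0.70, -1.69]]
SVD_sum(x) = [[-0.03,  -0.06,  -0.12], [-0.52,  -0.97,  -2.01], [0.41,  0.77,  1.59], [-0.36,  -0.68,  -1.40]] + [[0.87,-0.46,0.00], [0.39,-0.21,0.0], [1.38,-0.74,0.0], [0.93,-0.5,0.0]] + [[0.21, 0.40, -0.25],  [-0.35, -0.66, 0.41],  [-0.21, -0.39, 0.24],  [0.25, 0.47, -0.29]]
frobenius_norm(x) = 4.17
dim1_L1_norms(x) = [1.54, 3.92, 3.76, 3.21]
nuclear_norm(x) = 6.77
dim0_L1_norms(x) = [3.93, 3.01, 5.49]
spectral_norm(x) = 3.33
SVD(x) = [[0.04,  -0.45,  0.41], [0.69,  -0.2,  -0.67], [-0.54,  -0.72,  -0.39], [0.48,  -0.49,  0.48]] @ diag([3.331743999322601, 2.1680565148300457, 1.2708709106281537]) @ [[-0.23, -0.42, -0.88], [-0.88, 0.47, -0.0], [0.41, 0.77, -0.48]]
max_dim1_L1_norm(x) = 3.92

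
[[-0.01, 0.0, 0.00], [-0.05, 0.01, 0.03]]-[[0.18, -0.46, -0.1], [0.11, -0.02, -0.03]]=[[-0.19,0.46,0.10], [-0.16,0.03,0.06]]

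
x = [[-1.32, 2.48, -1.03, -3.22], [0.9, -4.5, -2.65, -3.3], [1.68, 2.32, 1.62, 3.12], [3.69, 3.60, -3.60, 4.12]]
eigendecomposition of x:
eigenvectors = [[-0.64+0.00j, (0.04-0.47j), (0.04+0.47j), (-0.67+0j)],[(0.76+0j), (0.16-0.35j), 0.16+0.35j, (-0.2+0j)],[(-0.07+0j), (-0.27+0.29j), -0.27-0.29j, (-0.46+0j)],[(-0.07+0j), -0.69+0.00j, -0.69-0.00j, (0.55+0j)]]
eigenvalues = [(-4.71+0j), (1.63+5.87j), (1.63-5.87j), (1.36+0j)]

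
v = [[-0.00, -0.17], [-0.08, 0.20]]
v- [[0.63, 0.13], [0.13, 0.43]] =[[-0.63, -0.3], [-0.21, -0.23]]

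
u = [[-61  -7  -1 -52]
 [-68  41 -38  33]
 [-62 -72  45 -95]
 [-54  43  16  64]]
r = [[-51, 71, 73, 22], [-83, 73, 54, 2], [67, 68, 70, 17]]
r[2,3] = 17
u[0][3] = -52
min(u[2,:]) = -95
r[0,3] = 22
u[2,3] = -95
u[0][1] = -7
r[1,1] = 73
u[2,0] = -62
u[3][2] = 16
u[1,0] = -68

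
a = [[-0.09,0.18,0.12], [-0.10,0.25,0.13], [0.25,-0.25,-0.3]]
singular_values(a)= [0.59, 0.11, 0.0]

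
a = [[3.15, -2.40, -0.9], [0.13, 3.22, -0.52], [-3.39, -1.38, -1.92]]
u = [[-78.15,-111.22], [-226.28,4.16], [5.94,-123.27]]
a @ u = [[291.55, -249.38],[-741.87, 63.04],[565.79, 607.97]]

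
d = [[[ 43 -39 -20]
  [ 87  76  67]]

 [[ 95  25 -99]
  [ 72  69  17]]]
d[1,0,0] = 95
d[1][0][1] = 25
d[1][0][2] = -99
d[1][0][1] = 25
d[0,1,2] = 67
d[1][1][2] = 17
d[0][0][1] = -39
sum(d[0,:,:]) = 214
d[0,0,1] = -39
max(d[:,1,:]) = 87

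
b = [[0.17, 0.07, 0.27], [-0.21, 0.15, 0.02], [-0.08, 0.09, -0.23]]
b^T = [[0.17, -0.21, -0.08], [0.07, 0.15, 0.09], [0.27, 0.02, -0.23]]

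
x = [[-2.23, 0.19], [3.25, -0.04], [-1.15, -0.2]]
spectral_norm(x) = 4.11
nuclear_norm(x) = 4.37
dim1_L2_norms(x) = [2.24, 3.25, 1.17]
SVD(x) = [[-0.54, -0.55], [0.79, -0.08], [-0.28, 0.83]] @ diag([4.106597380169914, 0.2673162119692553]) @ [[1.00, -0.02],[-0.02, -1.0]]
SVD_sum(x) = [[-2.23,0.04], [3.25,-0.06], [-1.15,0.02]] + [[0.00, 0.15], [0.0, 0.02], [-0.00, -0.22]]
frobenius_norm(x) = 4.12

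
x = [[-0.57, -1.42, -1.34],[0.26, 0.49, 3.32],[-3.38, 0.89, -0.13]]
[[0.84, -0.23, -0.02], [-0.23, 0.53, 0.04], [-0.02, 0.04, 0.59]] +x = [[0.27, -1.65, -1.36], [0.03, 1.02, 3.36], [-3.40, 0.93, 0.46]]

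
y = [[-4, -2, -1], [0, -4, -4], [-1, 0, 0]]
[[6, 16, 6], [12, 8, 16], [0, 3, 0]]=y@ [[0, -3, 0], [-3, -2, -2], [0, 0, -2]]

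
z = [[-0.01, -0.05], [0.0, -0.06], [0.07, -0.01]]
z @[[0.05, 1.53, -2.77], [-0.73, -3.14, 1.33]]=[[0.04, 0.14, -0.04],[0.04, 0.19, -0.08],[0.01, 0.14, -0.21]]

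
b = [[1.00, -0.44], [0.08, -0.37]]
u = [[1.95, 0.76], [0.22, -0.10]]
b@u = [[1.85,  0.80], [0.07,  0.10]]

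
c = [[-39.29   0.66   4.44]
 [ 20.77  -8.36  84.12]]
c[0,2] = 4.44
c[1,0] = 20.77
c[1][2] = 84.12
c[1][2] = 84.12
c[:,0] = [-39.29, 20.77]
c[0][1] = 0.66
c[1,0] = 20.77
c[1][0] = 20.77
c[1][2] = 84.12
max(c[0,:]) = 4.44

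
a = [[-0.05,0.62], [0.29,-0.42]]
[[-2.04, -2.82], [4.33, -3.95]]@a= [[-0.72, -0.08],[-1.36, 4.34]]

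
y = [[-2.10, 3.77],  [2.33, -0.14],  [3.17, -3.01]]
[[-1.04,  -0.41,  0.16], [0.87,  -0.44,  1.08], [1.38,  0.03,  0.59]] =y @ [[0.37,  -0.20,  0.48], [-0.07,  -0.22,  0.31]]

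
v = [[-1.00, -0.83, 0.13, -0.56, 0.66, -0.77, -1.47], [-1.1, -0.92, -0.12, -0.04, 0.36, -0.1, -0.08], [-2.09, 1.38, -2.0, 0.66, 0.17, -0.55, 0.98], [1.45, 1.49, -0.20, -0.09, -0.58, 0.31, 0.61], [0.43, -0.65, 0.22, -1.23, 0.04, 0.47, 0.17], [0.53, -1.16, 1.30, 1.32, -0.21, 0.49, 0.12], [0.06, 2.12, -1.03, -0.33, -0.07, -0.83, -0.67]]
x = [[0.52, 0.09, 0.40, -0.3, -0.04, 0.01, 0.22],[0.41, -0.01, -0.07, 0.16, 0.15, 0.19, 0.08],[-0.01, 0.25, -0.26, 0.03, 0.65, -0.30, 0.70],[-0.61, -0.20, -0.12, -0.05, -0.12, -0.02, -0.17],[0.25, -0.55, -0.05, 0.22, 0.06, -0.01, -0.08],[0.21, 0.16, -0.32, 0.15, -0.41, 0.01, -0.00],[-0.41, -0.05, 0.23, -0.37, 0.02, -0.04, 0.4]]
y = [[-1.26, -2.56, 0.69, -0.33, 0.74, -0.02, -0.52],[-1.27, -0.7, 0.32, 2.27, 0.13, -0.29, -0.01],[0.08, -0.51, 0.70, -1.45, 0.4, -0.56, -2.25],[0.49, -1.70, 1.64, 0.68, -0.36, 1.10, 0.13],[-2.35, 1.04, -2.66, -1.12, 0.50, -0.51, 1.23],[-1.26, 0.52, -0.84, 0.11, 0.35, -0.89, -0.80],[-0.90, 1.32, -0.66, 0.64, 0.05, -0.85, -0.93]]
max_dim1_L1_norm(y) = 9.41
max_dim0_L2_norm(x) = 1.04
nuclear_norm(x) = 4.33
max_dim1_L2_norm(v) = 3.46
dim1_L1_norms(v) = [5.42, 2.72, 7.83, 4.73, 3.21, 5.13, 5.11]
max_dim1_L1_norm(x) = 2.2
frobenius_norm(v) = 6.26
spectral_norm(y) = 5.25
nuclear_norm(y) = 15.47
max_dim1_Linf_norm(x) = 0.7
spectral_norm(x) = 1.16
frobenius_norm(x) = 1.94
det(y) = 0.02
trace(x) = 0.67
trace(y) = -1.90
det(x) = 0.00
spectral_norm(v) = 4.32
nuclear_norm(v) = 11.94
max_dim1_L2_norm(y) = 4.12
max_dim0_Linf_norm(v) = 2.12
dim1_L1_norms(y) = [6.12, 4.99, 5.95, 6.1, 9.41, 4.77, 5.35]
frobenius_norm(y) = 7.69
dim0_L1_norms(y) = [7.61, 8.35, 7.51, 6.6, 2.53, 4.22, 5.87]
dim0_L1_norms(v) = [6.66, 8.55, 5.0, 4.23, 2.09, 3.52, 4.1]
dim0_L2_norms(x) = [1.04, 0.66, 0.64, 0.57, 0.8, 0.36, 0.86]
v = x @ y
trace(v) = -4.15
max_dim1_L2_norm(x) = 1.06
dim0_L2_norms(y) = [3.37, 3.65, 3.46, 3.08, 1.11, 1.84, 2.89]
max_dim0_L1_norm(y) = 8.35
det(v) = 0.00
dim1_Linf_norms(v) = [1.47, 1.1, 2.09, 1.49, 1.23, 1.32, 2.12]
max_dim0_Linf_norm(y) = 2.66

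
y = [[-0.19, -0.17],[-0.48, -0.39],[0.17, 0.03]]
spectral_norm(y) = 0.69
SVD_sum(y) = [[-0.2, -0.16], [-0.49, -0.38], [0.12, 0.09]] + [[0.01, -0.01], [0.01, -0.01], [0.05, -0.06]]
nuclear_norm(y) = 0.77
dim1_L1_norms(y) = [0.36, 0.87, 0.2]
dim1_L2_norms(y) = [0.25, 0.62, 0.17]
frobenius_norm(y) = 0.69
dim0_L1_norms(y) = [0.84, 0.59]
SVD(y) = [[-0.37,-0.21], [-0.9,-0.15], [0.22,-0.97]] @ diag([0.6857905172527324, 0.083614391382284]) @ [[0.79, 0.61], [-0.61, 0.79]]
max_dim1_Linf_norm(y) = 0.48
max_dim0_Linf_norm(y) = 0.48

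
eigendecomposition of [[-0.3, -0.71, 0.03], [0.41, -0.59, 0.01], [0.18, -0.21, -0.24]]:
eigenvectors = [[0.76+0.00j, 0.76-0.00j, 0.01+0.00j], [(0.16-0.56j), (0.16+0.56j), 0.04+0.00j], [0.13-0.25j, 0.13+0.25j, (1+0j)]]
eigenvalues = [(-0.44+0.52j), (-0.44-0.52j), (-0.25+0j)]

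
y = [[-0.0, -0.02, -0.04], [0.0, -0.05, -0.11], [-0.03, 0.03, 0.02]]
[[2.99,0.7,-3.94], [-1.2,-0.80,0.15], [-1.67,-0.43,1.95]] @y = [[0.12, -0.21, -0.28], [-0.0, 0.07, 0.14], [-0.06, 0.11, 0.15]]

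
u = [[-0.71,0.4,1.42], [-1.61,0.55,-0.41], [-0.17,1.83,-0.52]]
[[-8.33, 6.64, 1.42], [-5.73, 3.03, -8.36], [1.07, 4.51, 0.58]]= u@[[4.47, -1.56, 4.98],[-0.03, 3.17, 1.64],[-3.62, 3.0, 3.03]]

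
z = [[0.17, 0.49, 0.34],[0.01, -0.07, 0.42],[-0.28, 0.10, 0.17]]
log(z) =[[(-0.87+0.46j), 0.78-1.23j, (1.05+0.75j)], [(-0.21-0.74j), (-0.95+2j), (0.61-1.21j)], [(-0.53+0.42j), -0.12-1.13j, (-0.79+0.68j)]]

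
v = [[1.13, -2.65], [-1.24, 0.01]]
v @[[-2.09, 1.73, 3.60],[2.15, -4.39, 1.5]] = [[-8.06, 13.59, 0.09], [2.61, -2.19, -4.45]]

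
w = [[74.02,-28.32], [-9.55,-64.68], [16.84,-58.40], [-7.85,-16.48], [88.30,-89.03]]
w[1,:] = [-9.55, -64.68]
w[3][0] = -7.85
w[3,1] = -16.48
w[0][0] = 74.02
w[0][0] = 74.02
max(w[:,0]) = 88.3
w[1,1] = -64.68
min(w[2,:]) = -58.4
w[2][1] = -58.4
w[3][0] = -7.85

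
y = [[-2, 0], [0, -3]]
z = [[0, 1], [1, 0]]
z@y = [[0, -3], [-2, 0]]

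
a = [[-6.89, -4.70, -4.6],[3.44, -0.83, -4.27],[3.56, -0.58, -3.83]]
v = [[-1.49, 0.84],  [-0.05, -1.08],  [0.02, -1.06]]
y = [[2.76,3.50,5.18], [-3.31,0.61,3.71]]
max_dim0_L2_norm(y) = 6.37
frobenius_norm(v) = 2.28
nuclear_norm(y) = 11.65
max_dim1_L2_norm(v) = 1.71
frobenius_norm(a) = 12.21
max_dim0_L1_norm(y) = 8.89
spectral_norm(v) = 1.97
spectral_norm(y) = 7.23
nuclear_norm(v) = 3.13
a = v @ y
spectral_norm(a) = 9.54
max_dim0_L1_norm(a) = 13.89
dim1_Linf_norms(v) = [1.49, 1.08, 1.06]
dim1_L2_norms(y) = [6.83, 5.01]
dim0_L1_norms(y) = [6.07, 4.11, 8.89]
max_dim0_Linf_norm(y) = 5.18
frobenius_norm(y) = 8.47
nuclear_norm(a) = 17.17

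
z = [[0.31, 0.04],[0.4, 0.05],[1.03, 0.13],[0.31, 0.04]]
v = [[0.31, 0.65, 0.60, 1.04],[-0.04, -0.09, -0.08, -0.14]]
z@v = [[0.09,0.2,0.18,0.32],[0.12,0.26,0.24,0.41],[0.31,0.66,0.61,1.05],[0.09,0.20,0.18,0.32]]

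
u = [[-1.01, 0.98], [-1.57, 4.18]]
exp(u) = [[-2.77, 10.14], [-16.25, 50.94]]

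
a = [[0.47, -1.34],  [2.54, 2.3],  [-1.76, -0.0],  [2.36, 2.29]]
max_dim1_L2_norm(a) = 3.43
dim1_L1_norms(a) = [1.81, 4.84, 1.76, 4.65]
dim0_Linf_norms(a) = [2.54, 2.3]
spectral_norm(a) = 4.96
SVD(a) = [[0.11, 0.75], [-0.69, -0.04], [0.27, -0.65], [-0.66, -0.10]] @ diag([4.955546704985874, 1.7640739368585558]) @ [[-0.76, -0.66], [0.66, -0.76]]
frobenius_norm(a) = 5.26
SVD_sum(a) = [[-0.4, -0.34], [2.59, 2.25], [-1.0, -0.87], [2.48, 2.15]] + [[0.87, -1.00], [-0.05, 0.05], [-0.76, 0.87], [-0.12, 0.14]]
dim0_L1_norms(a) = [7.13, 5.93]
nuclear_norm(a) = 6.72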